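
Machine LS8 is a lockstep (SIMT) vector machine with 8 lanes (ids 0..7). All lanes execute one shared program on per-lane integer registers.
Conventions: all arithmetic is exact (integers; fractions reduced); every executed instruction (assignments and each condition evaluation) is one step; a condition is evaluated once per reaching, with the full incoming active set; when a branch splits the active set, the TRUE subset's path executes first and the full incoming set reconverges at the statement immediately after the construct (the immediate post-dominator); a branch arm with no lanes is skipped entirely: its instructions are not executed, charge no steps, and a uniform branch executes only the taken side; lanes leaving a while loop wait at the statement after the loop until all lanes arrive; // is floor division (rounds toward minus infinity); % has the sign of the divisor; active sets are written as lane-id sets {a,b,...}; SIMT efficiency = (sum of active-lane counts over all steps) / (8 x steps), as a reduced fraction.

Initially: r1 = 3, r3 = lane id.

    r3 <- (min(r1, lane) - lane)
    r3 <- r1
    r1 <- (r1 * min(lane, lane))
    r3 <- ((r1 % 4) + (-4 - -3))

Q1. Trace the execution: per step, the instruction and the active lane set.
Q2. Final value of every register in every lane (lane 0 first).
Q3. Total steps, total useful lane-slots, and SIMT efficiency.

step 0: r3 <- (min(r1, lane) - lane) {0,1,2,3,4,5,6,7}
step 1: r3 <- r1                     {0,1,2,3,4,5,6,7}
step 2: r1 <- (r1 * min(lane, lane)) {0,1,2,3,4,5,6,7}
step 3: r3 <- ((r1 % 4) + (-4 - -3)) {0,1,2,3,4,5,6,7}

Answer: 4 steps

r1: 0,3,6,9,12,15,18,21
r3: -1,2,1,0,-1,2,1,0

steps = 4; useful = 32; efficiency = 32/32 = 1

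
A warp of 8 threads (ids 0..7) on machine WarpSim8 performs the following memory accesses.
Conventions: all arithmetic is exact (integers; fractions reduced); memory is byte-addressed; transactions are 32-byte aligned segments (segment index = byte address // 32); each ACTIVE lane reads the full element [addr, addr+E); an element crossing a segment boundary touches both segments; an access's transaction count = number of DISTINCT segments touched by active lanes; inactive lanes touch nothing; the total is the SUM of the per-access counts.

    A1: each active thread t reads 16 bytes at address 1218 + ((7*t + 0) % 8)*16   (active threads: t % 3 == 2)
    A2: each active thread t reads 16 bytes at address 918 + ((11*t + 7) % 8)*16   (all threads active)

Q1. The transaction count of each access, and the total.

A1: 3 transactions
A2: 5 transactions

Answer: 3,5; total 8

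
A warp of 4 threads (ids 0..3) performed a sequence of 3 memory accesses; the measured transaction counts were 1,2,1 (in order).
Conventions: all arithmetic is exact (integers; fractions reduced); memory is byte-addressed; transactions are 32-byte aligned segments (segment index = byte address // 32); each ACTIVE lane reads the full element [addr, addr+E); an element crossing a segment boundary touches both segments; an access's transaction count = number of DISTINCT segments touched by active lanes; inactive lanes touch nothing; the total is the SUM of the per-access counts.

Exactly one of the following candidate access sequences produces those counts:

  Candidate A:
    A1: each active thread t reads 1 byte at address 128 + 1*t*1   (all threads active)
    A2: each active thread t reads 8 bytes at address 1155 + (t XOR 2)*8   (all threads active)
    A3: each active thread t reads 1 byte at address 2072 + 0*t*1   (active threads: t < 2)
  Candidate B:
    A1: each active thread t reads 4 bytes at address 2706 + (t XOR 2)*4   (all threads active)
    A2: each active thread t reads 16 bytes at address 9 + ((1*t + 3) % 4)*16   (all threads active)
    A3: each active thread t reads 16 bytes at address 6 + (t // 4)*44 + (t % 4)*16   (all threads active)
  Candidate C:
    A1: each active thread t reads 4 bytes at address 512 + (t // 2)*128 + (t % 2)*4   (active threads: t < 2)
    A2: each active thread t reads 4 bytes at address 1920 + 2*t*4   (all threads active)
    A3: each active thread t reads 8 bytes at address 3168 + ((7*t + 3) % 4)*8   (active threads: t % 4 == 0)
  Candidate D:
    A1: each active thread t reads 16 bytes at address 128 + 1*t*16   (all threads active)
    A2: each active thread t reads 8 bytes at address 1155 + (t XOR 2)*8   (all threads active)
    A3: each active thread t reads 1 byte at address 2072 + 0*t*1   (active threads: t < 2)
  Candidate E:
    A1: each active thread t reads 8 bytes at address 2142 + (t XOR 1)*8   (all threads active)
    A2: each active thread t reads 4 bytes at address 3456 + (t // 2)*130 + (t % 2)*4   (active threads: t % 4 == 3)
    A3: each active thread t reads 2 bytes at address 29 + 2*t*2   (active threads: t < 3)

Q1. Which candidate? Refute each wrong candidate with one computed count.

B: A1 gives 2 transactions, not 1
C: A2 gives 1 transaction, not 2
D: A1 gives 2 transactions, not 1
E: A1 gives 2 transactions, not 1
A: all counts match (1,2,1)

Answer: A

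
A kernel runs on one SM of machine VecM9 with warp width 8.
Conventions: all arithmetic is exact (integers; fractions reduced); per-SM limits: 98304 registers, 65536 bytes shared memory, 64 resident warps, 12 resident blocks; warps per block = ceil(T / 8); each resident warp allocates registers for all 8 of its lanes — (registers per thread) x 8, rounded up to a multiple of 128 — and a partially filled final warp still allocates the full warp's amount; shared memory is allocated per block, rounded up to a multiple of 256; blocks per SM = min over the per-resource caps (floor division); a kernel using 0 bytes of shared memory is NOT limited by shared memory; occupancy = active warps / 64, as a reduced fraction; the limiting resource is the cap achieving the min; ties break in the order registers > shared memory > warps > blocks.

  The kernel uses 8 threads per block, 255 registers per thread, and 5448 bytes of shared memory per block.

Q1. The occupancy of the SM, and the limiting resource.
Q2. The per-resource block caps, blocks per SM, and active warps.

Answer: occupancy 11/64, limited by shared memory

registers: 48 blocks
shared memory: 11 blocks
warps: 64 blocks
blocks: 12 blocks

Answer: 11 blocks, 11 active warps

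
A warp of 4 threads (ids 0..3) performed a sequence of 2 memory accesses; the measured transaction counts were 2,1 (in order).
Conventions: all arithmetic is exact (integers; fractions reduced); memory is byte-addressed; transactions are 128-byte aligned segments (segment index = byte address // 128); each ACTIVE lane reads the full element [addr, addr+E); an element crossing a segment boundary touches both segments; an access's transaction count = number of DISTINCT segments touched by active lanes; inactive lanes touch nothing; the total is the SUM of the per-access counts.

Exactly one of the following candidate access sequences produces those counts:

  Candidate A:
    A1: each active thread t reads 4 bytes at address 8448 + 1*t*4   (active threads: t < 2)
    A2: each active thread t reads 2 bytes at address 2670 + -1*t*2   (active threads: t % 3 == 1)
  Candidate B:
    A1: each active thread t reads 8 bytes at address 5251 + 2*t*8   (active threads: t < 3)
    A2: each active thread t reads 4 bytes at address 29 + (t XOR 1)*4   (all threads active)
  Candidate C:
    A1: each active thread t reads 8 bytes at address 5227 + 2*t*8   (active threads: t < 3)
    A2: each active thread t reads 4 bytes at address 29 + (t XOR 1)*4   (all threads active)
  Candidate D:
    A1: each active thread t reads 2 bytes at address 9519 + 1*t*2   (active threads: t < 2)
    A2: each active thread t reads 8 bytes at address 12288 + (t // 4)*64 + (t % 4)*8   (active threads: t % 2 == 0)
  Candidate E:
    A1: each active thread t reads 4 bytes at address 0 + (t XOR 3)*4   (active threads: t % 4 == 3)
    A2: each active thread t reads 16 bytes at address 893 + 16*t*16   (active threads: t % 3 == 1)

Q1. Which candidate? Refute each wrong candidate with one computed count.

A: A1 gives 1 transaction, not 2
B: A1 gives 1 transaction, not 2
D: A1 gives 1 transaction, not 2
E: A1 gives 1 transaction, not 2
C: all counts match (2,1)

Answer: C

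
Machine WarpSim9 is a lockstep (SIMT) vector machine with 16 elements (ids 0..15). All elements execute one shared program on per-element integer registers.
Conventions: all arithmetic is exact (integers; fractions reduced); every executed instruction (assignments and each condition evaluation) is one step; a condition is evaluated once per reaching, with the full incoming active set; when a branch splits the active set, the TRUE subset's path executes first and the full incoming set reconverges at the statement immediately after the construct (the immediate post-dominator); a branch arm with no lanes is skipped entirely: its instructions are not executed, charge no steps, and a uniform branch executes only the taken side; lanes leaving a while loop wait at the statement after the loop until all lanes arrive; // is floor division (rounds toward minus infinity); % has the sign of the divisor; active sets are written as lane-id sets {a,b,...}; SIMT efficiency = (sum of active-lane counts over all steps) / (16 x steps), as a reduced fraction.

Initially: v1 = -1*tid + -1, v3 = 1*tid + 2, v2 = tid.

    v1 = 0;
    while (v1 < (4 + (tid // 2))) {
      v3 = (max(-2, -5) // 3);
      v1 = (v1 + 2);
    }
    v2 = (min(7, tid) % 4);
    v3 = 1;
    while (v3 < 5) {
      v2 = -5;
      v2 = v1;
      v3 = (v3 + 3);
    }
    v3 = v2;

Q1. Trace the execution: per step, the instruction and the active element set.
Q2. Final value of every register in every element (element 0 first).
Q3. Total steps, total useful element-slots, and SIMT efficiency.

step 0: v1 <- 0                      {0,1,2,3,4,5,6,7,8,9,10,11,12,13,14,15}
step 1: eval (v1 < (4 + (tid // 2))) {0,1,2,3,4,5,6,7,8,9,10,11,12,13,14,15}
step 2: v3 <- (max(-2, -5) // 3)     {0,1,2,3,4,5,6,7,8,9,10,11,12,13,14,15}
step 3: v1 <- (v1 + 2)               {0,1,2,3,4,5,6,7,8,9,10,11,12,13,14,15}
step 4: eval (v1 < (4 + (tid // 2))) {0,1,2,3,4,5,6,7,8,9,10,11,12,13,14,15}
step 5: v3 <- (max(-2, -5) // 3)     {0,1,2,3,4,5,6,7,8,9,10,11,12,13,14,15}
step 6: v1 <- (v1 + 2)               {0,1,2,3,4,5,6,7,8,9,10,11,12,13,14,15}
step 7: eval (v1 < (4 + (tid // 2))) {0,1,2,3,4,5,6,7,8,9,10,11,12,13,14,15}
step 8: v3 <- (max(-2, -5) // 3)     {2,3,4,5,6,7,8,9,10,11,12,13,14,15}
step 9: v1 <- (v1 + 2)               {2,3,4,5,6,7,8,9,10,11,12,13,14,15}
step 10: eval (v1 < (4 + (tid // 2))) {2,3,4,5,6,7,8,9,10,11,12,13,14,15}
step 11: v3 <- (max(-2, -5) // 3)     {6,7,8,9,10,11,12,13,14,15}
step 12: v1 <- (v1 + 2)               {6,7,8,9,10,11,12,13,14,15}
step 13: eval (v1 < (4 + (tid // 2))) {6,7,8,9,10,11,12,13,14,15}
step 14: v3 <- (max(-2, -5) // 3)     {10,11,12,13,14,15}
step 15: v1 <- (v1 + 2)               {10,11,12,13,14,15}
step 16: eval (v1 < (4 + (tid // 2))) {10,11,12,13,14,15}
step 17: v3 <- (max(-2, -5) // 3)     {14,15}
step 18: v1 <- (v1 + 2)               {14,15}
step 19: eval (v1 < (4 + (tid // 2))) {14,15}
step 20: v2 <- (min(7, tid) % 4)      {0,1,2,3,4,5,6,7,8,9,10,11,12,13,14,15}
step 21: v3 <- 1                      {0,1,2,3,4,5,6,7,8,9,10,11,12,13,14,15}
step 22: eval (v3 < 5)                {0,1,2,3,4,5,6,7,8,9,10,11,12,13,14,15}
step 23: v2 <- -5                     {0,1,2,3,4,5,6,7,8,9,10,11,12,13,14,15}
step 24: v2 <- v1                     {0,1,2,3,4,5,6,7,8,9,10,11,12,13,14,15}
step 25: v3 <- (v3 + 3)               {0,1,2,3,4,5,6,7,8,9,10,11,12,13,14,15}
step 26: eval (v3 < 5)                {0,1,2,3,4,5,6,7,8,9,10,11,12,13,14,15}
step 27: v2 <- -5                     {0,1,2,3,4,5,6,7,8,9,10,11,12,13,14,15}
step 28: v2 <- v1                     {0,1,2,3,4,5,6,7,8,9,10,11,12,13,14,15}
step 29: v3 <- (v3 + 3)               {0,1,2,3,4,5,6,7,8,9,10,11,12,13,14,15}
step 30: eval (v3 < 5)                {0,1,2,3,4,5,6,7,8,9,10,11,12,13,14,15}
step 31: v3 <- v2                     {0,1,2,3,4,5,6,7,8,9,10,11,12,13,14,15}

Answer: 32 steps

v1: 4,4,6,6,6,6,8,8,8,8,10,10,10,10,12,12
v3: 4,4,6,6,6,6,8,8,8,8,10,10,10,10,12,12
v2: 4,4,6,6,6,6,8,8,8,8,10,10,10,10,12,12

steps = 32; useful = 416; efficiency = 416/512 = 13/16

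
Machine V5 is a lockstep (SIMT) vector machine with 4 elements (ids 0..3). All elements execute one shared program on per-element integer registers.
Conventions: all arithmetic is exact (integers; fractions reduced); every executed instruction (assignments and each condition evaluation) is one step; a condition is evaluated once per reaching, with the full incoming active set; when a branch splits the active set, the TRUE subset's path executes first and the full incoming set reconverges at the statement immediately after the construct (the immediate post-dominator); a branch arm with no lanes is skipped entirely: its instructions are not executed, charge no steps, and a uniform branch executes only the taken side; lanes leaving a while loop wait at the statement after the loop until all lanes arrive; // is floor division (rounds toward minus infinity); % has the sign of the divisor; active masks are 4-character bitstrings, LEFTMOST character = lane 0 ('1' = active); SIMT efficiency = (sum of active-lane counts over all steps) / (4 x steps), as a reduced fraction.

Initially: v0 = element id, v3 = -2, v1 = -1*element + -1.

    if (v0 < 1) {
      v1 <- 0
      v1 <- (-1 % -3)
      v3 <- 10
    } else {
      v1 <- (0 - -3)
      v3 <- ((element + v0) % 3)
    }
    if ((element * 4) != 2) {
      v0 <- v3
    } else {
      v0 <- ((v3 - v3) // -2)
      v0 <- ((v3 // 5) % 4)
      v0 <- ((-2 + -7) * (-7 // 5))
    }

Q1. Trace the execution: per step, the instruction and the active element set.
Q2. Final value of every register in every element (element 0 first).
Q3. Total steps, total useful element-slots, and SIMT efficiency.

step 0: eval (v0 < 1)                1111
step 1: v1 <- 0                      1000
step 2: v1 <- (-1 % -3)              1000
step 3: v3 <- 10                     1000
step 4: v1 <- (0 - -3)               0111
step 5: v3 <- ((element + v0) % 3)   0111
step 6: eval ((element * 4) != 2)    1111
step 7: v0 <- v3                     1111

Answer: 8 steps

v0: 10,2,1,0
v3: 10,2,1,0
v1: -1,3,3,3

steps = 8; useful = 21; efficiency = 21/32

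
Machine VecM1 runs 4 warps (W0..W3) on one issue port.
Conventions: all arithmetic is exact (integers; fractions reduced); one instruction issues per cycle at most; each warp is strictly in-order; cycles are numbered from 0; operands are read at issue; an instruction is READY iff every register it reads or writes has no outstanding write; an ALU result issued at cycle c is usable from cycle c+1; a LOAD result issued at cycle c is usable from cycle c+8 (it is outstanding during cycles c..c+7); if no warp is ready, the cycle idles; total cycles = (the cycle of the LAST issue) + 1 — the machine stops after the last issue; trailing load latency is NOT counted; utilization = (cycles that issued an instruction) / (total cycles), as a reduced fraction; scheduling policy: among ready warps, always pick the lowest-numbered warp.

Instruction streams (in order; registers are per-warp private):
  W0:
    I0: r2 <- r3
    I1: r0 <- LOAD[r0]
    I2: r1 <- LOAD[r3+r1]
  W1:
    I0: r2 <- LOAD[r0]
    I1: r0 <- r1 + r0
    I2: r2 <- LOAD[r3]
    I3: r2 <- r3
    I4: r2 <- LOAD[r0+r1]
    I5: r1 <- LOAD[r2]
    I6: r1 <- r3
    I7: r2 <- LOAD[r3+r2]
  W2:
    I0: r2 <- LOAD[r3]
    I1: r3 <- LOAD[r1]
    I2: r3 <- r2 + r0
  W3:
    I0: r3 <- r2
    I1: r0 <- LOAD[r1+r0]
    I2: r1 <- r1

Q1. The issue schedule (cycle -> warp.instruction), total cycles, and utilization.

cycle 0: W0.I0
cycle 1: W0.I1
cycle 2: W0.I2
cycle 3: W1.I0
cycle 4: W1.I1
cycle 5: W2.I0
cycle 6: W2.I1
cycle 7: W3.I0
cycle 8: W3.I1
cycle 9: W3.I2
cycle 10: idle
cycle 11: W1.I2
cycle 12: idle
cycle 13: idle
cycle 14: W2.I2
cycle 15: idle
cycle 16: idle
cycle 17: idle
cycle 18: idle
cycle 19: W1.I3
cycle 20: W1.I4
cycle 21: idle
cycle 22: idle
cycle 23: idle
cycle 24: idle
cycle 25: idle
cycle 26: idle
cycle 27: idle
cycle 28: W1.I5
cycle 29: idle
cycle 30: idle
cycle 31: idle
cycle 32: idle
cycle 33: idle
cycle 34: idle
cycle 35: idle
cycle 36: W1.I6
cycle 37: W1.I7

Answer: 38 cycles, utilization 17/38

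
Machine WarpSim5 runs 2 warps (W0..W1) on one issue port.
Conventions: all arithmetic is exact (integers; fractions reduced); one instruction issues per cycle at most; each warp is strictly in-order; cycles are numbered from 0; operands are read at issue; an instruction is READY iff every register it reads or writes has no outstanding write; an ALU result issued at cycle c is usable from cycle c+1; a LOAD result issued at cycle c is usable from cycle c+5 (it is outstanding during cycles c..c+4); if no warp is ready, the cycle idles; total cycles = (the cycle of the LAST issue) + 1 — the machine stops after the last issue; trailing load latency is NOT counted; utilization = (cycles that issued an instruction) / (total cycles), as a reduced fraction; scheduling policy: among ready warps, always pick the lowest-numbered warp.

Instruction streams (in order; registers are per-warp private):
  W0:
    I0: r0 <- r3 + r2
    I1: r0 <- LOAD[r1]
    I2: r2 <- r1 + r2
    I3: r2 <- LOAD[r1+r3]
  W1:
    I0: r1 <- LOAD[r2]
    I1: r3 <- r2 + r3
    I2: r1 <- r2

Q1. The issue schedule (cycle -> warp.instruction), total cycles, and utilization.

cycle 0: W0.I0
cycle 1: W0.I1
cycle 2: W0.I2
cycle 3: W0.I3
cycle 4: W1.I0
cycle 5: W1.I1
cycle 6: idle
cycle 7: idle
cycle 8: idle
cycle 9: W1.I2

Answer: 10 cycles, utilization 7/10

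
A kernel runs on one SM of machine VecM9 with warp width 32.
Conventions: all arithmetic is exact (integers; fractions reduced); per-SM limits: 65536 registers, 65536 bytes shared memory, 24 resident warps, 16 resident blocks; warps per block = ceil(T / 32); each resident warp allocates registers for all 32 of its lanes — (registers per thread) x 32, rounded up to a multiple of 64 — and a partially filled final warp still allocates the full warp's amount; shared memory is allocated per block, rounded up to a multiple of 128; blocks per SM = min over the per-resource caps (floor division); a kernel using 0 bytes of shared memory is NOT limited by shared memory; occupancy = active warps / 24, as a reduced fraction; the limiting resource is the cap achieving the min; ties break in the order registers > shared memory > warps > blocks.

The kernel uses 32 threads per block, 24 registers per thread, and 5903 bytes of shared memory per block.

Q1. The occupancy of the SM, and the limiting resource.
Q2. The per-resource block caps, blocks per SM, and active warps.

Answer: occupancy 5/12, limited by shared memory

registers: 85 blocks
shared memory: 10 blocks
warps: 24 blocks
blocks: 16 blocks

Answer: 10 blocks, 10 active warps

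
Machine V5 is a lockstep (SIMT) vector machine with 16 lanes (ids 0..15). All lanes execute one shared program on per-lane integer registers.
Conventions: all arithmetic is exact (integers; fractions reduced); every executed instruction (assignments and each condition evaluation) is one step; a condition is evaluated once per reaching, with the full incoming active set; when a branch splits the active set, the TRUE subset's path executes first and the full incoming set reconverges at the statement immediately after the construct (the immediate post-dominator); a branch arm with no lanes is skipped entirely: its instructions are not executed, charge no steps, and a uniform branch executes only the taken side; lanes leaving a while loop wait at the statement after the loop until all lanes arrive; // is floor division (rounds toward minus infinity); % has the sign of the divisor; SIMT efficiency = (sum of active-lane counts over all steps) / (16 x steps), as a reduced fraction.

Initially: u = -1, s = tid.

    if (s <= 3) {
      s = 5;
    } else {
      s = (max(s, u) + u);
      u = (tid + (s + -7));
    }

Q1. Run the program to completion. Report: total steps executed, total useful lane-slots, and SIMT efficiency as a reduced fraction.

Answer: 4 steps, 44 useful, 11/16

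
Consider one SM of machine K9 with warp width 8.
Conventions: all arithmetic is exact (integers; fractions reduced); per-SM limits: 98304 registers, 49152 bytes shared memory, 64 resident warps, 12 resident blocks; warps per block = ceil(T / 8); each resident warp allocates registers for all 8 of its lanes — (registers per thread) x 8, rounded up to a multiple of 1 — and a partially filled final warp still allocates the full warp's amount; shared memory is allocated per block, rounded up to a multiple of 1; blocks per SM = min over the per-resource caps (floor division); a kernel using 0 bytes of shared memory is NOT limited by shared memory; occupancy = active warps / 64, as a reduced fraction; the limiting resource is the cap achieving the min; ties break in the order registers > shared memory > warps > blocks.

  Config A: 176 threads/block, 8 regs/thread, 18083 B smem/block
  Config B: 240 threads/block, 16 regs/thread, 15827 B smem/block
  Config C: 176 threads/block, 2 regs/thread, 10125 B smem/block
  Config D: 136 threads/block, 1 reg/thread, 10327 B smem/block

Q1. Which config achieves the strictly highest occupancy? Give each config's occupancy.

occupancies: A 11/16, B 15/16, C 11/16, D 51/64

Answer: B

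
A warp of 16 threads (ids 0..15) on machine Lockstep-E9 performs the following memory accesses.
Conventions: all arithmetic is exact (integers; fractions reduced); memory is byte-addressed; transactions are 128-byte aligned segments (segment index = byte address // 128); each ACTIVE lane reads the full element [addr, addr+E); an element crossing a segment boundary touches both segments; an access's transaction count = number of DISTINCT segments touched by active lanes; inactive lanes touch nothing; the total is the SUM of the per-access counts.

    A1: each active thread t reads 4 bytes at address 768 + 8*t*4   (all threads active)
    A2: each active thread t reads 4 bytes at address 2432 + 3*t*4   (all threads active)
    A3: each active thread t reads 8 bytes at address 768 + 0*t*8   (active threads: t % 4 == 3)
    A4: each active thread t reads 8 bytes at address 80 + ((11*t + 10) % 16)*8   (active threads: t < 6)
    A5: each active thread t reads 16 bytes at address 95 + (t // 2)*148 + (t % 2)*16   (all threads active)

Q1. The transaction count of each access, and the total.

A1: 4 transactions
A2: 2 transactions
A3: 1 transaction
A4: 2 transactions
A5: 10 transactions

Answer: 4,2,1,2,10; total 19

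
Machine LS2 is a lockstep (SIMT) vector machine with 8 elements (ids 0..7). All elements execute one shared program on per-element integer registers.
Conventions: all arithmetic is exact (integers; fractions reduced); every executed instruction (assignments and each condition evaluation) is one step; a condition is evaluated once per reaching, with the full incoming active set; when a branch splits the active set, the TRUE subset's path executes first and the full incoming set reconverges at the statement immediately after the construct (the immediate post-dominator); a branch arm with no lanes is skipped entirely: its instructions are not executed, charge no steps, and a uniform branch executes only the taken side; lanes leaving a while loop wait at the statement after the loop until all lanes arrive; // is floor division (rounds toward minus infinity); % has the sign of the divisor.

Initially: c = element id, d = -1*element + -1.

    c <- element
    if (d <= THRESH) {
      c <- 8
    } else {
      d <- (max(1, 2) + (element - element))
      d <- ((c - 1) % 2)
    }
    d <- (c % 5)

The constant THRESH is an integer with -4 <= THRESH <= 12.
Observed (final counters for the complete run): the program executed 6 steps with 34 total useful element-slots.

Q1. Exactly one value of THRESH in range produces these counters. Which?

Answer: THRESH = -3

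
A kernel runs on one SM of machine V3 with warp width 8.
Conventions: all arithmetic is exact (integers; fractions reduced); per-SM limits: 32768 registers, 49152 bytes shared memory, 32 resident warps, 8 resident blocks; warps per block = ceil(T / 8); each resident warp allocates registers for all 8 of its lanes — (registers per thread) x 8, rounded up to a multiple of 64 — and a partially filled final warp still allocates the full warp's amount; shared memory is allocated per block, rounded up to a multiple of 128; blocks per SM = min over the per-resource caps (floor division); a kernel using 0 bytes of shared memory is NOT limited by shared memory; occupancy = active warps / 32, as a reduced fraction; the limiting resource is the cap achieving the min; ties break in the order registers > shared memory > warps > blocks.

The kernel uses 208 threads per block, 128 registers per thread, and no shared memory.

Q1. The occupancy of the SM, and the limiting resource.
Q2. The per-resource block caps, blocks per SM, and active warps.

Answer: occupancy 13/16, limited by registers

registers: 1 block
shared memory: no limit (kernel uses none)
warps: 1 block
blocks: 8 blocks

Answer: 1 block, 26 active warps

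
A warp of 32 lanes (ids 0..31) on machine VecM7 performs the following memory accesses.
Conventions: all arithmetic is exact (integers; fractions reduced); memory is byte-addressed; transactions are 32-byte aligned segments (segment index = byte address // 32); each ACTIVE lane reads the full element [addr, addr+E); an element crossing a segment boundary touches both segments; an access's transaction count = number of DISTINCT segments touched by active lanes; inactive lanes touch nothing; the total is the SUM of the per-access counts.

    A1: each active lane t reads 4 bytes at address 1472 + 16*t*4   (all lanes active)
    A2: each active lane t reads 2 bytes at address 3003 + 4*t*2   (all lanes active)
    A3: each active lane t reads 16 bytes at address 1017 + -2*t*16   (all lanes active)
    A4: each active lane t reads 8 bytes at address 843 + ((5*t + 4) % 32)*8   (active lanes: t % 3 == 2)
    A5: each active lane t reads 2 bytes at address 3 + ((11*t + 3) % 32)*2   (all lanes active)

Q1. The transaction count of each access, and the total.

A1: 32 transactions
A2: 9 transactions
A3: 33 transactions
A4: 7 transactions
A5: 3 transactions

Answer: 32,9,33,7,3; total 84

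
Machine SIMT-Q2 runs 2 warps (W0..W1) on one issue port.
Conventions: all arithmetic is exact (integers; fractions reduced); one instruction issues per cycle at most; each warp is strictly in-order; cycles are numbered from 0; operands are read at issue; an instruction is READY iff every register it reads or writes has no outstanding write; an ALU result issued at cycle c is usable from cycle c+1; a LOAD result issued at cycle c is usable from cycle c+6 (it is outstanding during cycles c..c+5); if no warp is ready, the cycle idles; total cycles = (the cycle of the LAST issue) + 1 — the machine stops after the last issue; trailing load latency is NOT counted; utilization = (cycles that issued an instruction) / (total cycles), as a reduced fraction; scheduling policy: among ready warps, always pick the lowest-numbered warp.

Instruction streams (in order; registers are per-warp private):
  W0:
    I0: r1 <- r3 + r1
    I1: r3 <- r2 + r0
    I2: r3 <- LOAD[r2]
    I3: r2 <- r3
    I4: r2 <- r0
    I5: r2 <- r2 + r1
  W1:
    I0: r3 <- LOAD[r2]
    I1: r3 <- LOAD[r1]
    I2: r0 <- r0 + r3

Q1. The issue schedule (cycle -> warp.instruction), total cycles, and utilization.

cycle 0: W0.I0
cycle 1: W0.I1
cycle 2: W0.I2
cycle 3: W1.I0
cycle 4: idle
cycle 5: idle
cycle 6: idle
cycle 7: idle
cycle 8: W0.I3
cycle 9: W0.I4
cycle 10: W0.I5
cycle 11: W1.I1
cycle 12: idle
cycle 13: idle
cycle 14: idle
cycle 15: idle
cycle 16: idle
cycle 17: W1.I2

Answer: 18 cycles, utilization 1/2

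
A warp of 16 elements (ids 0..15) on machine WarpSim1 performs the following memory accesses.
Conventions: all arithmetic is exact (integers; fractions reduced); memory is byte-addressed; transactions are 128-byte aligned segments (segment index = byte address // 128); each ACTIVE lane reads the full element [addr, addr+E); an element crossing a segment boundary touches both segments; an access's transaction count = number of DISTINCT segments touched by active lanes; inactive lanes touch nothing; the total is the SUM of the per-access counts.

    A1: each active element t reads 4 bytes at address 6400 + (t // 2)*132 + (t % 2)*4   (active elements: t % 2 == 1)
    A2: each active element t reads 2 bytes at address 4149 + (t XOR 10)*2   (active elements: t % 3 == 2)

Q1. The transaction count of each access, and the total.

A1: 8 transactions
A2: 1 transaction

Answer: 8,1; total 9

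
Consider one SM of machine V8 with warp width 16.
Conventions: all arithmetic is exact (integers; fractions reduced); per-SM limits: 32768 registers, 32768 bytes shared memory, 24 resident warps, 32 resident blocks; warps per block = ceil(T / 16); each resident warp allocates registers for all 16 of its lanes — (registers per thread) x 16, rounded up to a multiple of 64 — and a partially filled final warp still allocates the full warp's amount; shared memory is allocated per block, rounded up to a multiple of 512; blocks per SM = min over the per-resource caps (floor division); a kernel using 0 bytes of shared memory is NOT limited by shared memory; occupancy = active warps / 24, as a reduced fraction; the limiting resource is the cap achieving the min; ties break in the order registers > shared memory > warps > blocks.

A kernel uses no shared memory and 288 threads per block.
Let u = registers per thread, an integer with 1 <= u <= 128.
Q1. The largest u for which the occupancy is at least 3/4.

Answer: u = 112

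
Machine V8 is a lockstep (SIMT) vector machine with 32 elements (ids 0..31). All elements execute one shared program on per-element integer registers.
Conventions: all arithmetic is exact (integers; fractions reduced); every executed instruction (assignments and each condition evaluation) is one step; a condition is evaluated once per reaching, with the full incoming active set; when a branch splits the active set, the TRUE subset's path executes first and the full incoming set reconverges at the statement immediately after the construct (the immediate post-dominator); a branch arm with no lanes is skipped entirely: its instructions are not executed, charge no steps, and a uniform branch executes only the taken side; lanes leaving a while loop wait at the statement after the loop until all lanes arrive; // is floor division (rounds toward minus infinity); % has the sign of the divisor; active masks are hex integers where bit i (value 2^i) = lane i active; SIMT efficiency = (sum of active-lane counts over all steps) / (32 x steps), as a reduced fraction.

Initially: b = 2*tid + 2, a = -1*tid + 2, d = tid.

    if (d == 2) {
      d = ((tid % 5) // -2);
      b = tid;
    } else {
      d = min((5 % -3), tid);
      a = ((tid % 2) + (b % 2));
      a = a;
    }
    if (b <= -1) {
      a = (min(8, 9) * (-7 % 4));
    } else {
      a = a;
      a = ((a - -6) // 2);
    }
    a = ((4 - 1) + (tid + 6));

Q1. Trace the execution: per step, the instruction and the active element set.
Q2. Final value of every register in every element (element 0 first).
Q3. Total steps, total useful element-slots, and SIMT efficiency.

step 0: eval (d == 2)                0xffffffff
step 1: d <- ((tid % 5) // -2)       0x00000004
step 2: b <- tid                     0x00000004
step 3: d <- min((5 % -3), tid)      0xfffffffb
step 4: a <- ((tid % 2) + (b % 2))   0xfffffffb
step 5: a <- a                       0xfffffffb
step 6: eval (b <= -1)               0xffffffff
step 7: a <- a                       0xffffffff
step 8: a <- ((a - -6) // 2)         0xffffffff
step 9: a <- ((4 - 1) + (tid + 6))   0xffffffff

Answer: 10 steps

b: 2,4,2,8,10,12,14,16,18,20,22,24,26,28,30,32,34,36,38,40,42,44,46,48,50,52,54,56,58,60,62,64
a: 9,10,11,12,13,14,15,16,17,18,19,20,21,22,23,24,25,26,27,28,29,30,31,32,33,34,35,36,37,38,39,40
d: -1,-1,-1,-1,-1,-1,-1,-1,-1,-1,-1,-1,-1,-1,-1,-1,-1,-1,-1,-1,-1,-1,-1,-1,-1,-1,-1,-1,-1,-1,-1,-1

steps = 10; useful = 255; efficiency = 255/320 = 51/64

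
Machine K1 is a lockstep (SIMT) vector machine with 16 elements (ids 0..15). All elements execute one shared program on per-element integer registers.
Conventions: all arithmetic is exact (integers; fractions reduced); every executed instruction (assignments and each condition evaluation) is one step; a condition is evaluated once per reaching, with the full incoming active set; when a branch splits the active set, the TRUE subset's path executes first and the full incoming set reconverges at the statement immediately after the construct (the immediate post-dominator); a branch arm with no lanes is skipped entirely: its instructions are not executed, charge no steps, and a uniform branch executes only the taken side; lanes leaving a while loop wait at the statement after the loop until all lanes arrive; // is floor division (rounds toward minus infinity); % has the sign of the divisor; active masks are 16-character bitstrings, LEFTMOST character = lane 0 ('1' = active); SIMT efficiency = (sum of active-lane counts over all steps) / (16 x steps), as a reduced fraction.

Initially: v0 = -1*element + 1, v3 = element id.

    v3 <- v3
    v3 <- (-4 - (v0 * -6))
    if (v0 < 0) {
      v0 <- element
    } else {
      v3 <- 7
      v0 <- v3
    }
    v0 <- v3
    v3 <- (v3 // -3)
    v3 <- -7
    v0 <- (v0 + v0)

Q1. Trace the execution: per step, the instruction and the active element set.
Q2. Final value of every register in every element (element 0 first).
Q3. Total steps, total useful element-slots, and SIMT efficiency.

step 0: v3 <- v3                     1111111111111111
step 1: v3 <- (-4 - (v0 * -6))       1111111111111111
step 2: eval (v0 < 0)                1111111111111111
step 3: v0 <- element                0011111111111111
step 4: v3 <- 7                      1100000000000000
step 5: v0 <- v3                     1100000000000000
step 6: v0 <- v3                     1111111111111111
step 7: v3 <- (v3 // -3)             1111111111111111
step 8: v3 <- -7                     1111111111111111
step 9: v0 <- (v0 + v0)              1111111111111111

Answer: 10 steps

v0: 14,14,-20,-32,-44,-56,-68,-80,-92,-104,-116,-128,-140,-152,-164,-176
v3: -7,-7,-7,-7,-7,-7,-7,-7,-7,-7,-7,-7,-7,-7,-7,-7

steps = 10; useful = 130; efficiency = 130/160 = 13/16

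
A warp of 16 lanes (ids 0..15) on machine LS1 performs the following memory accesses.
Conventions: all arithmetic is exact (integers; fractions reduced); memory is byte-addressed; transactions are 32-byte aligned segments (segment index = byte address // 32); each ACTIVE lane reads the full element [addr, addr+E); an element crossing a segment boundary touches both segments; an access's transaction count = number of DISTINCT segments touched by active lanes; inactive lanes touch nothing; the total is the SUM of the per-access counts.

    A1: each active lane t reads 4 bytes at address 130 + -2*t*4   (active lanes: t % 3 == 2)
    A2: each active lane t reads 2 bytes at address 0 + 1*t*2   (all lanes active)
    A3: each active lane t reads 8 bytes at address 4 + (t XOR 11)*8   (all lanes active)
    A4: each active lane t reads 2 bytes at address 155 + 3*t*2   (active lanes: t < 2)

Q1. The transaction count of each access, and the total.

A1: 4 transactions
A2: 1 transaction
A3: 5 transactions
A4: 2 transactions

Answer: 4,1,5,2; total 12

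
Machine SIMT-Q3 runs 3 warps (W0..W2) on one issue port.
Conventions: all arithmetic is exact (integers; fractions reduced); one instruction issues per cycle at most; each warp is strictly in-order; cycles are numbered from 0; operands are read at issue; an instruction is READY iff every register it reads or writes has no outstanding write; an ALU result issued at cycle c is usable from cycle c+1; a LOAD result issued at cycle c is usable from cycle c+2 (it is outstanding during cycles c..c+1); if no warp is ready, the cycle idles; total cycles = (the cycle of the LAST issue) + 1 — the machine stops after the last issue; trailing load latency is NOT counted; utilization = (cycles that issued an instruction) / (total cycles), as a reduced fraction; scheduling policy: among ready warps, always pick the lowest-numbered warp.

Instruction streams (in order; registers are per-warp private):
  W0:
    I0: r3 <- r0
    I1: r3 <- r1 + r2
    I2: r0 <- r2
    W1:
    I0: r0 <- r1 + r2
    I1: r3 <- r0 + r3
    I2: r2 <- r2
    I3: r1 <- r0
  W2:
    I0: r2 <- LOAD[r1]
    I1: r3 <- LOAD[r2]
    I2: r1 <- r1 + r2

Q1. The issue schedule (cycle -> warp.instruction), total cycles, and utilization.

cycle 0: W0.I0
cycle 1: W0.I1
cycle 2: W0.I2
cycle 3: W1.I0
cycle 4: W1.I1
cycle 5: W1.I2
cycle 6: W1.I3
cycle 7: W2.I0
cycle 8: idle
cycle 9: W2.I1
cycle 10: W2.I2

Answer: 11 cycles, utilization 10/11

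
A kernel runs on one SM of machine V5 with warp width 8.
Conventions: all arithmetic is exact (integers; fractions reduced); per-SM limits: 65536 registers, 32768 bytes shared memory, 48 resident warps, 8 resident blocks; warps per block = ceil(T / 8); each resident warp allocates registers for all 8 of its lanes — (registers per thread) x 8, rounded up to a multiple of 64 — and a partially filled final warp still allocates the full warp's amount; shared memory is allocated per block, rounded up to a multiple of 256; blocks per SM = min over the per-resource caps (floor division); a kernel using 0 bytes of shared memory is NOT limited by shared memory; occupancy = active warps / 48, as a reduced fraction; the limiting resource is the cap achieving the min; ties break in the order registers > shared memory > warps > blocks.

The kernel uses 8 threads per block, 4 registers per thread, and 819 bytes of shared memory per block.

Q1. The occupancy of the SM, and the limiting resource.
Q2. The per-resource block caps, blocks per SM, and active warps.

Answer: occupancy 1/6, limited by blocks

registers: 1024 blocks
shared memory: 32 blocks
warps: 48 blocks
blocks: 8 blocks

Answer: 8 blocks, 8 active warps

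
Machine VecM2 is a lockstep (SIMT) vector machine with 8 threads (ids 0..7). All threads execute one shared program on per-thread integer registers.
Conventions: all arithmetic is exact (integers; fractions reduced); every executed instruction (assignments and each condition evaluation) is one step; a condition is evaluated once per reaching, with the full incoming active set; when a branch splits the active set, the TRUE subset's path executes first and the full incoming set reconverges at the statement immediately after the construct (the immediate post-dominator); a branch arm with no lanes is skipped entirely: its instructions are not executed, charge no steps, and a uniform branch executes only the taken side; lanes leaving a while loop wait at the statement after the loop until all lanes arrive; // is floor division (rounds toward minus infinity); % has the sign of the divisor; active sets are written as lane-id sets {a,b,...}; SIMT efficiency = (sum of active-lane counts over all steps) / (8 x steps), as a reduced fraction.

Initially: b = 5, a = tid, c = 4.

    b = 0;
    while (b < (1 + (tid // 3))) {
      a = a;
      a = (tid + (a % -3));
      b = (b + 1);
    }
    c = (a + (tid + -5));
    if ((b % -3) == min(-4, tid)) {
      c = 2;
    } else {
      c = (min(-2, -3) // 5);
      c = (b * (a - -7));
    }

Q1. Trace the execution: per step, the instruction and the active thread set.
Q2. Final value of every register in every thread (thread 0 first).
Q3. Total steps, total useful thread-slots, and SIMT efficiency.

step 0: b <- 0                       {0,1,2,3,4,5,6,7}
step 1: eval (b < (1 + (tid // 3)))  {0,1,2,3,4,5,6,7}
step 2: a <- a                       {0,1,2,3,4,5,6,7}
step 3: a <- (tid + (a % -3))        {0,1,2,3,4,5,6,7}
step 4: b <- (b + 1)                 {0,1,2,3,4,5,6,7}
step 5: eval (b < (1 + (tid // 3)))  {0,1,2,3,4,5,6,7}
step 6: a <- a                       {3,4,5,6,7}
step 7: a <- (tid + (a % -3))        {3,4,5,6,7}
step 8: b <- (b + 1)                 {3,4,5,6,7}
step 9: eval (b < (1 + (tid // 3)))  {3,4,5,6,7}
step 10: a <- a                       {6,7}
step 11: a <- (tid + (a % -3))        {6,7}
step 12: b <- (b + 1)                 {6,7}
step 13: eval (b < (1 + (tid // 3)))  {6,7}
step 14: c <- (a + (tid + -5))        {0,1,2,3,4,5,6,7}
step 15: eval ((b % -3) == min(-4, tid)) {0,1,2,3,4,5,6,7}
step 16: c <- (min(-2, -3) // 5)      {0,1,2,3,4,5,6,7}
step 17: c <- (b * (a - -7))          {0,1,2,3,4,5,6,7}

Answer: 18 steps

b: 1,1,1,2,2,2,3,3
a: 0,-1,1,3,3,3,6,7
c: 7,6,8,20,20,20,39,42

steps = 18; useful = 108; efficiency = 108/144 = 3/4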